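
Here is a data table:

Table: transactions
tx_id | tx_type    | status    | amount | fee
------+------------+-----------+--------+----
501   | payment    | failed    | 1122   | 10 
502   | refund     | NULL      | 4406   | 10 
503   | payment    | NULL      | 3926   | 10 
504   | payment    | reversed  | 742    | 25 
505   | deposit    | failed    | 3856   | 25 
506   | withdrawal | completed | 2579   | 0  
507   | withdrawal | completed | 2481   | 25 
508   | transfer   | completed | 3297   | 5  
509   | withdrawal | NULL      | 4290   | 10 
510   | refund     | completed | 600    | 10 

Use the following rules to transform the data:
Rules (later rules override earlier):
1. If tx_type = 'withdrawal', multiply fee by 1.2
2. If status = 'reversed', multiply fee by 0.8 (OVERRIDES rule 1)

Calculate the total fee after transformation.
132.0

Step 1: Rule 2 takes priority for records with status = 'reversed'
  - 1 records: 25 × 0.8 = 20.0
Step 2: Rule 1 applies to remaining records with tx_type = 'withdrawal'
  - 3 records: 35 × 1.2 = 42.0
Step 3: Other records unchanged: 70
Step 4: Final sum = 20.0 + 42.0 + 70 = 132.0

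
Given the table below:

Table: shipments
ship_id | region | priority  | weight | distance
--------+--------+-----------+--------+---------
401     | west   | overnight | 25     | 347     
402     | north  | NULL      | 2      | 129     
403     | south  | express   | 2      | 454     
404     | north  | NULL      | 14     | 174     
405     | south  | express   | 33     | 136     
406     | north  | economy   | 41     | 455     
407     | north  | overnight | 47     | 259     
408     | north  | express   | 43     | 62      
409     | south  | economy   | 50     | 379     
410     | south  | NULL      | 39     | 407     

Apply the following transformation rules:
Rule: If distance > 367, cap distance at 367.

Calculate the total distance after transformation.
2575

Step 1: 4 records have distance > 367
Step 2: These records originally summed to 1695
Step 3: After capping: 4 × 367 = 1468
Step 4: Unaffected records sum: 1107
Step 5: Final sum = 1468 + 1107 = 2575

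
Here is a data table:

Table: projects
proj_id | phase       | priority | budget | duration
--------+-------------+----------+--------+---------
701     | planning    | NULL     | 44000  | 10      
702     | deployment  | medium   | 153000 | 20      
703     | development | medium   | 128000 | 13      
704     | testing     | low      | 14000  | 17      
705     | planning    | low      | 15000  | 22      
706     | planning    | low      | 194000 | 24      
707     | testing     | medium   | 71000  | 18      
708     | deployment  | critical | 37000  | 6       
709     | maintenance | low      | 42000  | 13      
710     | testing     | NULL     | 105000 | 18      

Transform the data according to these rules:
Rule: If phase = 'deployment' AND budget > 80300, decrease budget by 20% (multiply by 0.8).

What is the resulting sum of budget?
772400.0

Step 1: Find records where phase = 'deployment' AND budget > 80300
Step 2: 1 records match, summing to 153000
Step 3: After multiplier: 153000 × 0.8 = 122400.0
Step 4: Unaffected records sum: 650000
Step 5: Final sum = 122400.0 + 650000 = 772400.0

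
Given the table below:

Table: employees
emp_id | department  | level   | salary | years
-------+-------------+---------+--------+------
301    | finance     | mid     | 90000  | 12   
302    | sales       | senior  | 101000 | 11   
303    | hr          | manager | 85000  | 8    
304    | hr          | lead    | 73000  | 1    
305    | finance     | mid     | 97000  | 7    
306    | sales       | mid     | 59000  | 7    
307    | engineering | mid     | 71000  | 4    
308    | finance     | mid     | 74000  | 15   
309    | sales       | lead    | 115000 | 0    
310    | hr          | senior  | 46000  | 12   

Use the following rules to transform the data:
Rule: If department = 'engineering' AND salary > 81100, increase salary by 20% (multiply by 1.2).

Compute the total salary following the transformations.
811000

Step 1: Find records where department = 'engineering' AND salary > 81100
Step 2: 0 records match, summing to 0
Step 3: After multiplier: 0 × 1.2 = 0.0
Step 4: Unaffected records sum: 811000
Step 5: Final sum = 0.0 + 811000 = 811000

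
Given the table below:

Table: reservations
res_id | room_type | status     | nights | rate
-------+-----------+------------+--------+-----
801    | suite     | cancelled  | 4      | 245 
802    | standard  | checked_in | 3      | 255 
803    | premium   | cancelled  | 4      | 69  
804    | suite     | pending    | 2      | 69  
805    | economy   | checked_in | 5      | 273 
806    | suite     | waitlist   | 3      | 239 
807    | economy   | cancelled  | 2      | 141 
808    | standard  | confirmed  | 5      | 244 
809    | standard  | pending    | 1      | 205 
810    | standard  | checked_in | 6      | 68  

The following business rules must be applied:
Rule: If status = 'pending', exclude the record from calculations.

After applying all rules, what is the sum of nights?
32

Step 1: Identify records where status = 'pending'
Step 2: The excluded records sum to 3
Step 3: Original total nights = 35
Step 4: Remaining total = 35 - 3 = 32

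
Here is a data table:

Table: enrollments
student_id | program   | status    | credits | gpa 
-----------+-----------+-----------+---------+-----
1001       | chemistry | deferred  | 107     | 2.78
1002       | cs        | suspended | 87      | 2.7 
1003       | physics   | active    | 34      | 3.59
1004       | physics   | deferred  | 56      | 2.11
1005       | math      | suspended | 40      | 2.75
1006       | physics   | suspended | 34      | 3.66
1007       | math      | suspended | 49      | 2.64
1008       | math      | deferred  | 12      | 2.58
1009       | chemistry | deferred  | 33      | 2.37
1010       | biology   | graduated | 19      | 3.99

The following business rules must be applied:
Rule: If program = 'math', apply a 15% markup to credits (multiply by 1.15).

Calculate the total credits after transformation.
486.15

Step 1: Records with program = 'math' have total credits = 101
Step 2: Apply multiplier: 101 × 1.15 = 116.15
Step 3: Other records total: 370
Step 4: Final sum = 116.15 + 370 = 486.15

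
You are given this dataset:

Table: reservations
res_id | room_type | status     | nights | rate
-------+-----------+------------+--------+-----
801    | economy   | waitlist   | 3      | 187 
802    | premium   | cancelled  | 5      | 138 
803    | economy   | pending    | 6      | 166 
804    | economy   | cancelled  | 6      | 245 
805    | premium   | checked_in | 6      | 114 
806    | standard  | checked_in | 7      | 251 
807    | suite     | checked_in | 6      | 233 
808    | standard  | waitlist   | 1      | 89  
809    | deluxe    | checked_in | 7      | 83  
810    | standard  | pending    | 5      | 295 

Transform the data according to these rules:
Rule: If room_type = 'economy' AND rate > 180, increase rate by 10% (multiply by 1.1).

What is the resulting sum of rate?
1844.2

Step 1: Find records where room_type = 'economy' AND rate > 180
Step 2: 2 records match, summing to 432
Step 3: After multiplier: 432 × 1.1 = 475.2
Step 4: Unaffected records sum: 1369
Step 5: Final sum = 475.2 + 1369 = 1844.2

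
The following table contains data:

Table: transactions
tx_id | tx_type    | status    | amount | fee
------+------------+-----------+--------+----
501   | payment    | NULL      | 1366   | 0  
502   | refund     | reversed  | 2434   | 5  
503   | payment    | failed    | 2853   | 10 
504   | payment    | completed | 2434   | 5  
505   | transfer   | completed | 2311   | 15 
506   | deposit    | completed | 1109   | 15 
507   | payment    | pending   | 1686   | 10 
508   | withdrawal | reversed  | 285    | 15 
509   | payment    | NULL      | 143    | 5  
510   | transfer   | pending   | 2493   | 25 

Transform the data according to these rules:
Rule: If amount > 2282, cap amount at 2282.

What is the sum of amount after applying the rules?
15999

Step 1: 5 records have amount > 2282
Step 2: These records originally summed to 12525
Step 3: After capping: 5 × 2282 = 11410
Step 4: Unaffected records sum: 4589
Step 5: Final sum = 11410 + 4589 = 15999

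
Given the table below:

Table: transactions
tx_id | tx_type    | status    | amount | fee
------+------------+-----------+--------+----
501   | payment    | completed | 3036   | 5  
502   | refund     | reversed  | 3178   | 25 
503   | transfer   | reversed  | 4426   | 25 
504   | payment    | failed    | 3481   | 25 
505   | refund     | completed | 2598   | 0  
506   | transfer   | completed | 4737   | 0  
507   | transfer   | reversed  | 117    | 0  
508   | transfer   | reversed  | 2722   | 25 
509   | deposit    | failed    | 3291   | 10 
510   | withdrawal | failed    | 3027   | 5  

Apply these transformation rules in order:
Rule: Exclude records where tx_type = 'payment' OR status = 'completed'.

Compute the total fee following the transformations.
90

Step 1: Find records where tx_type = 'payment' OR status = 'completed'
Step 2: 4 records match, summing to 30
Step 3: Original sum: 120
Step 4: Remaining sum = 120 - 30 = 90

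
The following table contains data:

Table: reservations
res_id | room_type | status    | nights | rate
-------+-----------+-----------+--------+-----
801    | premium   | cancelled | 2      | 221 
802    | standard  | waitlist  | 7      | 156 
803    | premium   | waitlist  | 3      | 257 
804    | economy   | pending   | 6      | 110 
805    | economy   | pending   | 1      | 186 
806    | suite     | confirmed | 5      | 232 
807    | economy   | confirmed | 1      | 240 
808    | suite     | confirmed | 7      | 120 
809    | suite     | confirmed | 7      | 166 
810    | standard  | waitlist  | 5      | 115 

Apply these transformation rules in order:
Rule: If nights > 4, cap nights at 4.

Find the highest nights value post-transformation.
4

Step 1: Original maximum nights = 7
Step 2: Apply cap at 4
Step 3: 6 records had nights > 4 and were capped
Step 4: Maximum after transformation = 4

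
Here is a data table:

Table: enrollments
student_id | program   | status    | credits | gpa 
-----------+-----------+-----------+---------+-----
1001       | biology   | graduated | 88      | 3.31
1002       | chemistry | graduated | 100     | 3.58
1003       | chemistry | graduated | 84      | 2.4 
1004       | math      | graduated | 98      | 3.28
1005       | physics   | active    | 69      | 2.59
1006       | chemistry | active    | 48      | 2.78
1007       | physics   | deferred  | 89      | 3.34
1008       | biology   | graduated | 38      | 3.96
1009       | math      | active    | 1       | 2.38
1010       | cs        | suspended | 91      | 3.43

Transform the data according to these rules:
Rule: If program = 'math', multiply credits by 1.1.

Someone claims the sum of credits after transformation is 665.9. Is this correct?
No, the correct result is 715.9.

Step 1: Calculate the correct sum after transformation
Step 2: Apply multiplier 1.1 to records where program = 'math'
Step 3: Correct result = 715.9
Step 4: Claimed result = 665.9
Step 5: 715.9 ≠ 665.9
Conclusion: The claimed result is incorrect. The correct answer is 715.9.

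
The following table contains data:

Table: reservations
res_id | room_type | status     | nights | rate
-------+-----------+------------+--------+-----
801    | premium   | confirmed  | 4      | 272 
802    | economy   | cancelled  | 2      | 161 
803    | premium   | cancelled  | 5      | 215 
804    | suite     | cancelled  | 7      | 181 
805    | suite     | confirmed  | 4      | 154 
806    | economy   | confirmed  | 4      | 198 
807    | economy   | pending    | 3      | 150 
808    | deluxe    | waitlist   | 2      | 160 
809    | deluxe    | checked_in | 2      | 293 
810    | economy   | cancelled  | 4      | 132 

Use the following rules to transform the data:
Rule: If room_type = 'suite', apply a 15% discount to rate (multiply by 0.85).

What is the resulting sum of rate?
1865.75

Step 1: Records with room_type = 'suite' have total rate = 335
Step 2: Apply multiplier: 335 × 0.85 = 284.75
Step 3: Other records total: 1581
Step 4: Final sum = 284.75 + 1581 = 1865.75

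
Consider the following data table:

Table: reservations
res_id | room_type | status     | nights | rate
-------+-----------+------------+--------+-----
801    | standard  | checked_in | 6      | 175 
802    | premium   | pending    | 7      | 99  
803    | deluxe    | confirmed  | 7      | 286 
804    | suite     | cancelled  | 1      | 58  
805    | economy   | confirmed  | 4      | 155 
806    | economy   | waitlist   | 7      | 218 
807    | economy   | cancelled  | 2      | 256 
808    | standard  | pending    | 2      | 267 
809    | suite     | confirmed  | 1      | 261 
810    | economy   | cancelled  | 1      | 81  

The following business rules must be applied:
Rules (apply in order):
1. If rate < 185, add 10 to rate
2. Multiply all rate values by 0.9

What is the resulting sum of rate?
1715.4

Step 1: Apply Rule 1 - Add 10 to records with rate < 185
  - 5 records affected: 568 + (5 × 10) = 618
  - Unaffected records: 1288
  - Sum after Rule 1: 1906
Step 2: Apply Rule 2 - Multiply all by 0.9
  - 1906 × 0.9 = 1715.4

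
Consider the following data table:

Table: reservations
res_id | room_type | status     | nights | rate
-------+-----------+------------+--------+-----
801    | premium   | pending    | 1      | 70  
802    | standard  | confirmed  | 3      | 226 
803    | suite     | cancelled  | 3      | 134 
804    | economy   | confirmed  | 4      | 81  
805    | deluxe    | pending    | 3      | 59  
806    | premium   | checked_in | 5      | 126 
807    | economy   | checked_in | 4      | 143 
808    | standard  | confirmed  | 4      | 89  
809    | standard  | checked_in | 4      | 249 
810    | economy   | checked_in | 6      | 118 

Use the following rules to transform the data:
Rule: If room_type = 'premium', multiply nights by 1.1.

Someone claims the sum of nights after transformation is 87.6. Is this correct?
No, the correct result is 37.6.

Step 1: Calculate the correct sum after transformation
Step 2: Apply multiplier 1.1 to records where room_type = 'premium'
Step 3: Correct result = 37.6
Step 4: Claimed result = 87.6
Step 5: 37.6 ≠ 87.6
Conclusion: The claimed result is incorrect. The correct answer is 37.6.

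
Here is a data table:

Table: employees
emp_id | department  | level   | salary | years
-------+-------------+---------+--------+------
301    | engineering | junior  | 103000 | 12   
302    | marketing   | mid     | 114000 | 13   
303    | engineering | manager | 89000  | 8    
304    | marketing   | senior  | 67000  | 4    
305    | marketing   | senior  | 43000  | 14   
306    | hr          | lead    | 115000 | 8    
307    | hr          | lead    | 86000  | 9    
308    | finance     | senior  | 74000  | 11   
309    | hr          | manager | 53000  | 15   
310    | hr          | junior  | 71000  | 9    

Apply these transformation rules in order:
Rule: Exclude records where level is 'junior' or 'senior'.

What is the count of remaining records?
5

Step 1: Count records to exclude
  - 2 (junior) + 3 (senior) = 5 records
Step 2: Total records: 10
Step 3: Remaining = 10 - 5 = 5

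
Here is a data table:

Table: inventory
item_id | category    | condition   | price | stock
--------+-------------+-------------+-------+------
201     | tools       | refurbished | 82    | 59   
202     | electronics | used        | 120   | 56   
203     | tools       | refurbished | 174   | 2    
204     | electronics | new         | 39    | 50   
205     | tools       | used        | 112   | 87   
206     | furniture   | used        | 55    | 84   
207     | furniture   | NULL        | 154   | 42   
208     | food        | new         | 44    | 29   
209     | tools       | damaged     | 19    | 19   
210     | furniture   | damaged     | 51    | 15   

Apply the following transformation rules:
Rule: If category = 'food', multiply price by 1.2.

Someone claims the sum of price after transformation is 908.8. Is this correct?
No, the correct result is 858.8.

Step 1: Calculate the correct sum after transformation
Step 2: Apply multiplier 1.2 to records where category = 'food'
Step 3: Correct result = 858.8
Step 4: Claimed result = 908.8
Step 5: 858.8 ≠ 908.8
Conclusion: The claimed result is incorrect. The correct answer is 858.8.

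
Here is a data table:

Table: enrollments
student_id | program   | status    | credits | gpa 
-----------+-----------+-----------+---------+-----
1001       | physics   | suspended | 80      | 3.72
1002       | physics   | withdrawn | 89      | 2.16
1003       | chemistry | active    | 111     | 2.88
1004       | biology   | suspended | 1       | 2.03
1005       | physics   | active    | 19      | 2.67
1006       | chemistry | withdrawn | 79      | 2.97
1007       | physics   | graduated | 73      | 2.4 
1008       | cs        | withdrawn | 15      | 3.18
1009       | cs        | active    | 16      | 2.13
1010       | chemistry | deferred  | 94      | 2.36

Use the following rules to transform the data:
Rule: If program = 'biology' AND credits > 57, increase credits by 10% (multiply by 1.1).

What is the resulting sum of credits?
577

Step 1: Find records where program = 'biology' AND credits > 57
Step 2: 0 records match, summing to 0
Step 3: After multiplier: 0 × 1.1 = 0.0
Step 4: Unaffected records sum: 577
Step 5: Final sum = 0.0 + 577 = 577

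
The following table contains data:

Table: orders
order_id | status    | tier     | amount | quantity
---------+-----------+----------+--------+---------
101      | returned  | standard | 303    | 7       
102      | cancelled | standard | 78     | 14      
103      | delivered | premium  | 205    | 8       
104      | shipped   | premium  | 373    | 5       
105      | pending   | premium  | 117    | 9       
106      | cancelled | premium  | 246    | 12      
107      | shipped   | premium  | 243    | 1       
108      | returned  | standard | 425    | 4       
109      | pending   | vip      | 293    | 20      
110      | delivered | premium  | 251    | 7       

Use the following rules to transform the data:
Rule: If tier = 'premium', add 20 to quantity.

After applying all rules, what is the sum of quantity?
207

Step 1: Count records where tier = 'premium': 6
Step 2: Total bonus added: 6 × 20 = 120
Step 3: Original sum of quantity: 87
Step 4: Final sum = 87 + 120 = 207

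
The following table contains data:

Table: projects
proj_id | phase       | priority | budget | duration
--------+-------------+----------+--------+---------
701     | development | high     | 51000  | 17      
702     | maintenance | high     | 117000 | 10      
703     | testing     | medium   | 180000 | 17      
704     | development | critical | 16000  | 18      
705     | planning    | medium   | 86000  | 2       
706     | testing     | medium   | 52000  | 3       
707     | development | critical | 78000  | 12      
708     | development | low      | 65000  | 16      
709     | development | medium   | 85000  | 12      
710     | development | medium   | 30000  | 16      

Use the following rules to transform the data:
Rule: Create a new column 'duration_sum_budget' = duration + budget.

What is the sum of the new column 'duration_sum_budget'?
760123

Step 1: For each record, compute duration + budget
Example calculations:
  17 + 51000 = 51017
  10 + 117000 = 117010
  17 + 180000 = 180017
  ...
Step 2: Sum all derived values
Step 3: Total = 760123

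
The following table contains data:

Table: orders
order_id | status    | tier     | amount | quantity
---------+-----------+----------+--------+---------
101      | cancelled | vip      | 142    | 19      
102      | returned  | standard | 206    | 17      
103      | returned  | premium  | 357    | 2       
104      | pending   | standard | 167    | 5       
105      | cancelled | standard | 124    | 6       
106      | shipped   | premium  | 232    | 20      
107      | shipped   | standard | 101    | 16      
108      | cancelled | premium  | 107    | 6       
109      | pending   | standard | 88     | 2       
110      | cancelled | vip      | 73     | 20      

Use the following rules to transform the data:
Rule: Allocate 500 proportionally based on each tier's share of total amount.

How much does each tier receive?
premium: 217.91, standard: 214.78, vip: 67.31

Step 1: Calculate total amount = 1597
Step 2: Calculate each tier's proportion:
  premium: 696/1597 = 43.58% → 217.91
  standard: 686/1597 = 42.96% → 214.78
  vip: 215/1597 = 13.46% → 67.31
Step 3: Verify: sum of allocations ≈ 500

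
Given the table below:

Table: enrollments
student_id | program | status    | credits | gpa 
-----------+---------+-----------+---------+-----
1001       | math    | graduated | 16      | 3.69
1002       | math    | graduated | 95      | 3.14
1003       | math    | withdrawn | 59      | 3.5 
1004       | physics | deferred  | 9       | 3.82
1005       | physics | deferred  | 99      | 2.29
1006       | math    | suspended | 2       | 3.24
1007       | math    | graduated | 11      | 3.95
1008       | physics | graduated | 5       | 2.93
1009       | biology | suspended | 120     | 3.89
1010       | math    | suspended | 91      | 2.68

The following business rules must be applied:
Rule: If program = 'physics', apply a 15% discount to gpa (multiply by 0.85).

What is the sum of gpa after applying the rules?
31.77

Step 1: Records with program = 'physics' have total gpa = 9.04
Step 2: Apply multiplier: 9.04 × 0.85 = 7.68
Step 3: Other records total: 24.09
Step 4: Final sum = 7.68 + 24.09 = 31.77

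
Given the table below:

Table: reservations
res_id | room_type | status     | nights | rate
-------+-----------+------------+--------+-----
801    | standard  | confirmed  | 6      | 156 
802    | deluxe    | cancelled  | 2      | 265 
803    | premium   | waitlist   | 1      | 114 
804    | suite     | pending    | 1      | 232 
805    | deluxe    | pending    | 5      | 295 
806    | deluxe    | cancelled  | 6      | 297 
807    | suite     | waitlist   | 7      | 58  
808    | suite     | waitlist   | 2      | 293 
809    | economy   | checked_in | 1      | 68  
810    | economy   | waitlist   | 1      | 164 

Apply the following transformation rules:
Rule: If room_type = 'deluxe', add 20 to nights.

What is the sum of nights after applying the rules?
92

Step 1: Count records where room_type = 'deluxe': 3
Step 2: Total bonus added: 3 × 20 = 60
Step 3: Original sum of nights: 32
Step 4: Final sum = 32 + 60 = 92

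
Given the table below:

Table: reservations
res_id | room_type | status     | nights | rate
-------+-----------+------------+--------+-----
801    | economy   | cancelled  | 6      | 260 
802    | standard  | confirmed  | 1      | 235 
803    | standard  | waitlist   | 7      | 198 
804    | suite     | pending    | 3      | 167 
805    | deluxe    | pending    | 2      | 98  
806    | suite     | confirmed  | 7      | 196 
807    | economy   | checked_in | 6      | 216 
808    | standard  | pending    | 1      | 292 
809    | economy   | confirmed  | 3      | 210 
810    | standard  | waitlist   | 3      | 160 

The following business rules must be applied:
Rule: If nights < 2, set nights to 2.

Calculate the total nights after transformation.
41

Step 1: 2 records have nights < 2
Step 2: These records originally summed to 2
Step 3: After setting to minimum: 2 × 2 = 4
Step 4: Unaffected records sum: 37
Step 5: Final sum = 4 + 37 = 41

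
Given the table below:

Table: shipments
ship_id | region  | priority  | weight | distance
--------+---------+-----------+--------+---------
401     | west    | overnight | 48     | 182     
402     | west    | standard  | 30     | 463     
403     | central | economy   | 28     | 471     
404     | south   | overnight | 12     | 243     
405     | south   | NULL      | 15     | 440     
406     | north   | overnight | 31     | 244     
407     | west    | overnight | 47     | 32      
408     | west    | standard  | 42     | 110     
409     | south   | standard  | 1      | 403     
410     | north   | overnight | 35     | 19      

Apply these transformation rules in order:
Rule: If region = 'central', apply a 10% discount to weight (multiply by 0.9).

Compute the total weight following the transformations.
286.2

Step 1: Records with region = 'central' have total weight = 28
Step 2: Apply multiplier: 28 × 0.9 = 25.2
Step 3: Other records total: 261
Step 4: Final sum = 25.2 + 261 = 286.2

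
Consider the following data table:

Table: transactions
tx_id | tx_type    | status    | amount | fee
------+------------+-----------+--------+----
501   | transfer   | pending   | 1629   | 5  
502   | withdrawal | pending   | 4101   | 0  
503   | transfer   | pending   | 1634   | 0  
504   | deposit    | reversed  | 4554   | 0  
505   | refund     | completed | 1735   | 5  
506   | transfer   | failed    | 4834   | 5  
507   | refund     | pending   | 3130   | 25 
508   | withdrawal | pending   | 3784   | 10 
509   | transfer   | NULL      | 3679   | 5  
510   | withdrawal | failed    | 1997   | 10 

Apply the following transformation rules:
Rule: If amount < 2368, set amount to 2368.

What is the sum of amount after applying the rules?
33554

Step 1: 4 records have amount < 2368
Step 2: These records originally summed to 6995
Step 3: After setting to minimum: 4 × 2368 = 9472
Step 4: Unaffected records sum: 24082
Step 5: Final sum = 9472 + 24082 = 33554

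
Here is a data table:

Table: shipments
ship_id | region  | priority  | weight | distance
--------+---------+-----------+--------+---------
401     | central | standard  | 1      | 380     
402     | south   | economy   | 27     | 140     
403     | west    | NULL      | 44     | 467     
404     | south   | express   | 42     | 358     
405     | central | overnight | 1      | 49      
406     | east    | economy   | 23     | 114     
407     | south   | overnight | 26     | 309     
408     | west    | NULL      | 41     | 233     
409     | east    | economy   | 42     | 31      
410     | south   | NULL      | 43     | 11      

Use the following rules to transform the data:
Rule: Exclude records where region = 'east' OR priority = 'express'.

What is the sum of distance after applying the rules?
1589

Step 1: Find records where region = 'east' OR priority = 'express'
Step 2: 3 records match, summing to 503
Step 3: Original sum: 2092
Step 4: Remaining sum = 2092 - 503 = 1589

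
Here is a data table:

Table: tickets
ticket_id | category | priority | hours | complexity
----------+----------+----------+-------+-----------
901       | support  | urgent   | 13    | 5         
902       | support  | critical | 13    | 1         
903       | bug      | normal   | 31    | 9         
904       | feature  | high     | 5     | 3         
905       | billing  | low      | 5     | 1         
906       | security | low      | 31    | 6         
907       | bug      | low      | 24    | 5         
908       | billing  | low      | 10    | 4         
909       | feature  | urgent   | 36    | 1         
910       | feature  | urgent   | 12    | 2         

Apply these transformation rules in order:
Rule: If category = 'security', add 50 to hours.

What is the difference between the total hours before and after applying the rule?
50

Step 1: Original sum of hours = 180
Step 2: 1 records have category = 'security'
Step 3: Each affected record changes by 50
Step 4: Total change = 1 × 50 = 50
Step 5: New sum = 180 + 50 = 230
Step 6: Difference = |230 - 180| = 50
        (Sum increased by 50)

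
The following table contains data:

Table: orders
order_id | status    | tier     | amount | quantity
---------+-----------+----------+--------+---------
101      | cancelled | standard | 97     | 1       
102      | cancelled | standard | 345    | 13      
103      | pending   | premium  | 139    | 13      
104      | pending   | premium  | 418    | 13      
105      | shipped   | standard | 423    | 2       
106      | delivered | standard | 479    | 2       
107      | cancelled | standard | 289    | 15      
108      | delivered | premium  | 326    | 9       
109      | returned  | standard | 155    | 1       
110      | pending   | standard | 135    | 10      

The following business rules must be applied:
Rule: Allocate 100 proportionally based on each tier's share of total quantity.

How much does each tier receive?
premium: 44.3, standard: 55.7

Step 1: Calculate total quantity = 79
Step 2: Calculate each tier's proportion:
  premium: 35/79 = 44.30% → 44.3
  standard: 44/79 = 55.70% → 55.7
Step 3: Verify: sum of allocations ≈ 100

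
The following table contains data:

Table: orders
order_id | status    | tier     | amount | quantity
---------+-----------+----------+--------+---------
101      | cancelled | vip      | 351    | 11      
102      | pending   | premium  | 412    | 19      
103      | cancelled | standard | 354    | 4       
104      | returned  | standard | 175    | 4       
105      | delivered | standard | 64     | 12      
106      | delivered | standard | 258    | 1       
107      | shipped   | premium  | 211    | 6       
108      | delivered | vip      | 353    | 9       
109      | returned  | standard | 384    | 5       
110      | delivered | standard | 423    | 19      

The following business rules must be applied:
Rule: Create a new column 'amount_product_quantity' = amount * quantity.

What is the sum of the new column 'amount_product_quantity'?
29231

Step 1: For each record, compute amount * quantity
Example calculations:
  351 * 11 = 3861
  412 * 19 = 7828
  354 * 4 = 1416
  ...
Step 2: Sum all derived values
Step 3: Total = 29231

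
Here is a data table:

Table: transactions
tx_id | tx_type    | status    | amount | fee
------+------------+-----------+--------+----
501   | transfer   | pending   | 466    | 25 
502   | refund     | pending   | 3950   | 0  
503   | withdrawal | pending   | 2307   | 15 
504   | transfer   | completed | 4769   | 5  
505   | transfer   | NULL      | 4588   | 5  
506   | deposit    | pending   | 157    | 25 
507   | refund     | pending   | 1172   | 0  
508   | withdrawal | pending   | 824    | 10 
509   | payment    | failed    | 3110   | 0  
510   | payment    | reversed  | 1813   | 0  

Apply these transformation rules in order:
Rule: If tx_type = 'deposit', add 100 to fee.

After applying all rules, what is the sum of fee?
185

Step 1: Count records where tx_type = 'deposit': 1
Step 2: Total bonus added: 1 × 100 = 100
Step 3: Original sum of fee: 85
Step 4: Final sum = 85 + 100 = 185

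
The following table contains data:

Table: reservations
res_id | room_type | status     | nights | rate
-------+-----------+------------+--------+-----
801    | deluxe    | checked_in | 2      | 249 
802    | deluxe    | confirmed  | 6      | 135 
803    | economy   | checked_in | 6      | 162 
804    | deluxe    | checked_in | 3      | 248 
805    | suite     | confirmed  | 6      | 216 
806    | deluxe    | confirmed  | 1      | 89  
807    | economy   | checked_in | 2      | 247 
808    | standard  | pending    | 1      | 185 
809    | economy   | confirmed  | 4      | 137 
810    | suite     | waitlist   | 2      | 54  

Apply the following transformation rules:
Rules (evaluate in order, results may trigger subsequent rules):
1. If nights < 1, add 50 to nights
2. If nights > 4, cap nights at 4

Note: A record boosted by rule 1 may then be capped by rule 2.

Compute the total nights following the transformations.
27

Step 1: Apply rule 1 to records with nights < 1
  - 0 records get bonus of 50
  - Of these, 0 records then exceed 4 and get capped
Step 2: Apply rule 2 to records with nights > 4
  - 3 records (original) are capped
Step 3: Calculate final sum = 27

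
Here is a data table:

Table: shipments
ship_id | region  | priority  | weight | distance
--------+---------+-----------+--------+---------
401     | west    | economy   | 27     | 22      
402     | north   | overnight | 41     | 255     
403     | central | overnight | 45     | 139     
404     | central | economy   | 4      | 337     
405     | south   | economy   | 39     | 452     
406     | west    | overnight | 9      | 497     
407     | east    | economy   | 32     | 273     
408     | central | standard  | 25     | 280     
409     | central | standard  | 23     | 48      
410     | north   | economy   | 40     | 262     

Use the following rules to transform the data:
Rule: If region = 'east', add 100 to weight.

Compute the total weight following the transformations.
385

Step 1: Count records where region = 'east': 1
Step 2: Total bonus added: 1 × 100 = 100
Step 3: Original sum of weight: 285
Step 4: Final sum = 285 + 100 = 385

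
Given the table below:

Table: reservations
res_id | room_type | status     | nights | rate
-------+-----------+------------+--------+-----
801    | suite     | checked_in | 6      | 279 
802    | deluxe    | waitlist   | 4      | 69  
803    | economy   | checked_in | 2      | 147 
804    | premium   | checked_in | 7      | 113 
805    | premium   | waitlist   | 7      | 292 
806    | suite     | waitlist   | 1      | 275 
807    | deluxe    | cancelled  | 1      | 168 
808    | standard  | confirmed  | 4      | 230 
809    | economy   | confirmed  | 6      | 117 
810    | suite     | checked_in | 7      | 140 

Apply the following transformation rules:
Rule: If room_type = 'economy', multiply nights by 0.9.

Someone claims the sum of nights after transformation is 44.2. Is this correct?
Yes, the result is correct.

Step 1: Calculate the correct sum after transformation
Step 2: Apply multiplier 0.9 to records where room_type = 'economy'
Step 3: Correct result = 44.2
Step 4: Claimed result = 44.2
Step 5: 44.2 = 44.2 ✓
Conclusion: The claimed result is correct.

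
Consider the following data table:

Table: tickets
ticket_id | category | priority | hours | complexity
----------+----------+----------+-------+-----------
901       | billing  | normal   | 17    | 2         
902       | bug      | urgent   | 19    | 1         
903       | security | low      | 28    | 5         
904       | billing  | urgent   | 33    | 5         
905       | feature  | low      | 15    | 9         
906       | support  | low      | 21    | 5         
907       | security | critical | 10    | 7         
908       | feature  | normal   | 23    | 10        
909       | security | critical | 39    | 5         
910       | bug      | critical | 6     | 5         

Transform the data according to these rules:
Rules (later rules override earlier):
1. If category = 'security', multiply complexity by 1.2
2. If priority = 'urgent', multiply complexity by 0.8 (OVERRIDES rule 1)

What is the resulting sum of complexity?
56.2

Step 1: Rule 2 takes priority for records with priority = 'urgent'
  - 2 records: 6 × 0.8 = 4.8
Step 2: Rule 1 applies to remaining records with category = 'security'
  - 3 records: 17 × 1.2 = 20.4
Step 3: Other records unchanged: 31
Step 4: Final sum = 4.8 + 20.4 + 31 = 56.2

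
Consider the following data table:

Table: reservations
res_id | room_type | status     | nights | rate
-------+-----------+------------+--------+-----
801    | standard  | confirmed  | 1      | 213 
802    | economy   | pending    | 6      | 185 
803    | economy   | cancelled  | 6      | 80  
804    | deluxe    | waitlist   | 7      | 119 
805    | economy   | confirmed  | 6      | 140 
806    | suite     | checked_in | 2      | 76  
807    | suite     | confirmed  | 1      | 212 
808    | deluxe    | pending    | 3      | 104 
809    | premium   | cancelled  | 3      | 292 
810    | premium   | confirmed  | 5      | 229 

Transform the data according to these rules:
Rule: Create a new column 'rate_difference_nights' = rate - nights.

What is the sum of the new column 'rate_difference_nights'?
1610

Step 1: For each record, compute rate - nights
Example calculations:
  213 - 1 = 212
  185 - 6 = 179
  80 - 6 = 74
  ...
Step 2: Sum all derived values
Step 3: Total = 1610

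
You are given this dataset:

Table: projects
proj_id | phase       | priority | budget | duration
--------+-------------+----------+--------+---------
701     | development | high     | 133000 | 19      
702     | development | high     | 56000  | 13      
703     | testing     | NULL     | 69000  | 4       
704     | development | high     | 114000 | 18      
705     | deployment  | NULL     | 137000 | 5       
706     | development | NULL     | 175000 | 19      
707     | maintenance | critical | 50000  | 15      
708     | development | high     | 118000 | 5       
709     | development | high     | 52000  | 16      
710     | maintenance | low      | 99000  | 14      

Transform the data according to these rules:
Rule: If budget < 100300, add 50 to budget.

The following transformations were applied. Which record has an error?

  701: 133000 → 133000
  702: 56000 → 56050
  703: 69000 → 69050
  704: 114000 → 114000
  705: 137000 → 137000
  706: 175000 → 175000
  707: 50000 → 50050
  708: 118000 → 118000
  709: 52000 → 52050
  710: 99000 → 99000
Record 710 has an error. The correct transformed value should be 99050, not 99000.

Step 1: Check each record against the rule
Step 2: Record 710 has budget = 99000
Step 3: Since 99000 < 100300, the bonus should have been applied
Step 4: Correct value = 99050, but claimed value = 99000
Conclusion: Record 710 has the error.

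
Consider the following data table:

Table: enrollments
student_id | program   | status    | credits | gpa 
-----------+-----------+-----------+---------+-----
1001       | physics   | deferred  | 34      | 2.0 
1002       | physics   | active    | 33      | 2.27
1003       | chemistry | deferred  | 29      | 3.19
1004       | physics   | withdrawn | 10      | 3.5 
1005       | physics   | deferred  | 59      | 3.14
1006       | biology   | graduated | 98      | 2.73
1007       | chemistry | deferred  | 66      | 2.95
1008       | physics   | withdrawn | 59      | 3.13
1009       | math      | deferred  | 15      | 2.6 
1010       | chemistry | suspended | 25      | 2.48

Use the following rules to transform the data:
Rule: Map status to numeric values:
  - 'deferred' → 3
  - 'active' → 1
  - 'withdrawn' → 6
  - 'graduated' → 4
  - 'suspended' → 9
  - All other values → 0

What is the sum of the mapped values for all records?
41

Step 1: Apply mapping to each record
Step 2: Count by status:
  'deferred': 5 records × 3 = 15
  'active': 1 records × 1 = 1
  'withdrawn': 2 records × 6 = 12
  'graduated': 1 records × 4 = 4
  'suspended': 1 records × 9 = 9
Step 3: Sum all mapped values = 41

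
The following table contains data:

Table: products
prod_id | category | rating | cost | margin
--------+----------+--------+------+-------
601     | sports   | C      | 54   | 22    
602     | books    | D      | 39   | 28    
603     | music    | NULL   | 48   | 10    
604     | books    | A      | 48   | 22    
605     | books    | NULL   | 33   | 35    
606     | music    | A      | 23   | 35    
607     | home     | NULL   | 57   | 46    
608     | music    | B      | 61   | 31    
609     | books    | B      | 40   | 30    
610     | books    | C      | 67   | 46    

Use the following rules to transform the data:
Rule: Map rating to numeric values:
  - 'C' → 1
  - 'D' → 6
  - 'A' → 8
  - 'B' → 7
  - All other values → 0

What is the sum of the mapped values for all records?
38

Step 1: Apply mapping to each record
Step 2: Count by status:
  'C': 2 records × 1 = 2
  'D': 1 records × 6 = 6
  'A': 2 records × 8 = 16
  'B': 2 records × 7 = 14
Step 3: Sum all mapped values = 38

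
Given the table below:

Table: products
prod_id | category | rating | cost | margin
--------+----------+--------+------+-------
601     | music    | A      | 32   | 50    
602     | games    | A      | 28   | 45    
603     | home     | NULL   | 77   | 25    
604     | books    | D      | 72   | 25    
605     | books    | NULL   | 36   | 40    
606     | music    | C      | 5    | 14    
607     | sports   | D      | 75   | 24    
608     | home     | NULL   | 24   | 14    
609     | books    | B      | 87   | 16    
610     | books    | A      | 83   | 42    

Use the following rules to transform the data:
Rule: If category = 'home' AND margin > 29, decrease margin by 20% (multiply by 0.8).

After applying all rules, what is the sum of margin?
295

Step 1: Find records where category = 'home' AND margin > 29
Step 2: 0 records match, summing to 0
Step 3: After multiplier: 0 × 0.8 = 0.0
Step 4: Unaffected records sum: 295
Step 5: Final sum = 0.0 + 295 = 295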